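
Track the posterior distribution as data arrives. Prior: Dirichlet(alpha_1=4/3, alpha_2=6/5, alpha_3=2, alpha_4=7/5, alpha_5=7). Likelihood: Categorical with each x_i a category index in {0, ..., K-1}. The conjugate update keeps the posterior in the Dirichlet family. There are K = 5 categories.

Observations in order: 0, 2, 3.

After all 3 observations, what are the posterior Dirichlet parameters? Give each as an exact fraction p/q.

obs 1: x=0 → posterior Dirichlet(7/3, 6/5, 2, 7/5, 7)
obs 2: x=2 → posterior Dirichlet(7/3, 6/5, 3, 7/5, 7)
obs 3: x=3 → posterior Dirichlet(7/3, 6/5, 3, 12/5, 7)

alpha_1=7/3, alpha_2=6/5, alpha_3=3, alpha_4=12/5, alpha_5=7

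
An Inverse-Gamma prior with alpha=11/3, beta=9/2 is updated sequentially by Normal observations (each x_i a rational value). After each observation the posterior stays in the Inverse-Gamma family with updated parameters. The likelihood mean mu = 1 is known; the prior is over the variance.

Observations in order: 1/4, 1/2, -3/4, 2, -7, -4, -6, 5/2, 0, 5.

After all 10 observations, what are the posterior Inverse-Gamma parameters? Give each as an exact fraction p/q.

alpha=26/3, beta=1369/16

obs 1: x=1/4 → posterior Inverse-Gamma(25/6, 153/32)
obs 2: x=1/2 → posterior Inverse-Gamma(14/3, 157/32)
obs 3: x=-3/4 → posterior Inverse-Gamma(31/6, 103/16)
obs 4: x=2 → posterior Inverse-Gamma(17/3, 111/16)
obs 5: x=-7 → posterior Inverse-Gamma(37/6, 623/16)
obs 6: x=-4 → posterior Inverse-Gamma(20/3, 823/16)
obs 7: x=-6 → posterior Inverse-Gamma(43/6, 1215/16)
obs 8: x=5/2 → posterior Inverse-Gamma(23/3, 1233/16)
obs 9: x=0 → posterior Inverse-Gamma(49/6, 1241/16)
obs 10: x=5 → posterior Inverse-Gamma(26/3, 1369/16)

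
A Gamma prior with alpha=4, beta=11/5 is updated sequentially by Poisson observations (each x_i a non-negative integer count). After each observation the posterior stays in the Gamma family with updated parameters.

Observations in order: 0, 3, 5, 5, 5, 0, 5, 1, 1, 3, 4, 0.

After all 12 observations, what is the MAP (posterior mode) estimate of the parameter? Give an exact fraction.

175/71

obs 1: x=0 → posterior Gamma(4, 16/5)
obs 2: x=3 → posterior Gamma(7, 21/5)
obs 3: x=5 → posterior Gamma(12, 26/5)
obs 4: x=5 → posterior Gamma(17, 31/5)
obs 5: x=5 → posterior Gamma(22, 36/5)
obs 6: x=0 → posterior Gamma(22, 41/5)
obs 7: x=5 → posterior Gamma(27, 46/5)
obs 8: x=1 → posterior Gamma(28, 51/5)
obs 9: x=1 → posterior Gamma(29, 56/5)
obs 10: x=3 → posterior Gamma(32, 61/5)
obs 11: x=4 → posterior Gamma(36, 66/5)
obs 12: x=0 → posterior Gamma(36, 71/5)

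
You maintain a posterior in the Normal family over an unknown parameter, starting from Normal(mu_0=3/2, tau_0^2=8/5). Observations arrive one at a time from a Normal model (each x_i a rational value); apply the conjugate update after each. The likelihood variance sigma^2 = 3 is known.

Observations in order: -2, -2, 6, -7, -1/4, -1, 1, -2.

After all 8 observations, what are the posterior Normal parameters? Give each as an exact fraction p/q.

mu_0=-71/158, tau_0^2=24/79

obs 1: x=-2 → posterior Normal(13/46, 24/23)
obs 2: x=-2 → posterior Normal(-19/62, 24/31)
obs 3: x=6 → posterior Normal(77/78, 8/13)
obs 4: x=-7 → posterior Normal(-35/94, 24/47)
obs 5: x=-1/4 → posterior Normal(-39/110, 24/55)
obs 6: x=-1 → posterior Normal(-55/126, 8/21)
obs 7: x=1 → posterior Normal(-39/142, 24/71)
obs 8: x=-2 → posterior Normal(-71/158, 24/79)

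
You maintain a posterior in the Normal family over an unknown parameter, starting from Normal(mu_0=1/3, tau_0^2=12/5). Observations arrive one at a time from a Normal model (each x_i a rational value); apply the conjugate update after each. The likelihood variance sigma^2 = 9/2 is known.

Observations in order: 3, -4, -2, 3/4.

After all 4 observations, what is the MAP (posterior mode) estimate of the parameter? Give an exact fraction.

obs 1: x=3 → posterior Normal(29/23, 36/23)
obs 2: x=-4 → posterior Normal(-3/31, 36/31)
obs 3: x=-2 → posterior Normal(-19/39, 12/13)
obs 4: x=3/4 → posterior Normal(-13/47, 36/47)

-13/47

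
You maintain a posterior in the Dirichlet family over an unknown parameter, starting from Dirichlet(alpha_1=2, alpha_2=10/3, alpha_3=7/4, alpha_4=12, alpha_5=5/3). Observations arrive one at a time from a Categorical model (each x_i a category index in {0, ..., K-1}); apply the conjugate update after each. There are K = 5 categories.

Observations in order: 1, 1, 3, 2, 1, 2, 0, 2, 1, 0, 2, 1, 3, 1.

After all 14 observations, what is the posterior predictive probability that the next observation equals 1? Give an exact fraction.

112/417

obs 1: x=1 → posterior Dirichlet(2, 13/3, 7/4, 12, 5/3)
obs 2: x=1 → posterior Dirichlet(2, 16/3, 7/4, 12, 5/3)
obs 3: x=3 → posterior Dirichlet(2, 16/3, 7/4, 13, 5/3)
obs 4: x=2 → posterior Dirichlet(2, 16/3, 11/4, 13, 5/3)
obs 5: x=1 → posterior Dirichlet(2, 19/3, 11/4, 13, 5/3)
obs 6: x=2 → posterior Dirichlet(2, 19/3, 15/4, 13, 5/3)
obs 7: x=0 → posterior Dirichlet(3, 19/3, 15/4, 13, 5/3)
obs 8: x=2 → posterior Dirichlet(3, 19/3, 19/4, 13, 5/3)
obs 9: x=1 → posterior Dirichlet(3, 22/3, 19/4, 13, 5/3)
obs 10: x=0 → posterior Dirichlet(4, 22/3, 19/4, 13, 5/3)
obs 11: x=2 → posterior Dirichlet(4, 22/3, 23/4, 13, 5/3)
obs 12: x=1 → posterior Dirichlet(4, 25/3, 23/4, 13, 5/3)
obs 13: x=3 → posterior Dirichlet(4, 25/3, 23/4, 14, 5/3)
obs 14: x=1 → posterior Dirichlet(4, 28/3, 23/4, 14, 5/3)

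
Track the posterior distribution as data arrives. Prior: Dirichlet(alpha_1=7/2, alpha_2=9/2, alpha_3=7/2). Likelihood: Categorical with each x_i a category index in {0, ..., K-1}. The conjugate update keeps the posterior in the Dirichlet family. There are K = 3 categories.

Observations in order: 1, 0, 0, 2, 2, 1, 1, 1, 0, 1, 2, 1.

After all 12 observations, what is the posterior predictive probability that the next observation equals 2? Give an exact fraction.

13/47

obs 1: x=1 → posterior Dirichlet(7/2, 11/2, 7/2)
obs 2: x=0 → posterior Dirichlet(9/2, 11/2, 7/2)
obs 3: x=0 → posterior Dirichlet(11/2, 11/2, 7/2)
obs 4: x=2 → posterior Dirichlet(11/2, 11/2, 9/2)
obs 5: x=2 → posterior Dirichlet(11/2, 11/2, 11/2)
obs 6: x=1 → posterior Dirichlet(11/2, 13/2, 11/2)
obs 7: x=1 → posterior Dirichlet(11/2, 15/2, 11/2)
obs 8: x=1 → posterior Dirichlet(11/2, 17/2, 11/2)
obs 9: x=0 → posterior Dirichlet(13/2, 17/2, 11/2)
obs 10: x=1 → posterior Dirichlet(13/2, 19/2, 11/2)
obs 11: x=2 → posterior Dirichlet(13/2, 19/2, 13/2)
obs 12: x=1 → posterior Dirichlet(13/2, 21/2, 13/2)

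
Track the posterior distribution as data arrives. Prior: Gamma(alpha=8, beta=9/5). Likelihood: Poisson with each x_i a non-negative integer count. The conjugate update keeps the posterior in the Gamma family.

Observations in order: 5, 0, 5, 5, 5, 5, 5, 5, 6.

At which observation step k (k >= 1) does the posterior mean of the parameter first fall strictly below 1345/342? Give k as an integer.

obs 1: x=5 → posterior Gamma(13, 14/5)
obs 2: x=0 → posterior Gamma(13, 19/5)
obs 3: x=5 → posterior Gamma(18, 24/5)
obs 4: x=5 → posterior Gamma(23, 29/5)
obs 5: x=5 → posterior Gamma(28, 34/5)
obs 6: x=5 → posterior Gamma(33, 39/5)
obs 7: x=5 → posterior Gamma(38, 44/5)
obs 8: x=5 → posterior Gamma(43, 49/5)
obs 9: x=6 → posterior Gamma(49, 54/5)

k = 2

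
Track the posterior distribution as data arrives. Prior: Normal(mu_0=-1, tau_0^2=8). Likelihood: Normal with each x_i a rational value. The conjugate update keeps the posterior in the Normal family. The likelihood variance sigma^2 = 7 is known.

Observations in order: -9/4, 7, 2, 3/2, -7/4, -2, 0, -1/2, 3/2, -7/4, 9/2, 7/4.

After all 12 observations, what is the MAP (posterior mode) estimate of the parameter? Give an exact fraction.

obs 1: x=-9/4 → posterior Normal(-5/3, 56/15)
obs 2: x=7 → posterior Normal(31/23, 56/23)
obs 3: x=2 → posterior Normal(47/31, 56/31)
obs 4: x=3/2 → posterior Normal(59/39, 56/39)
obs 5: x=-7/4 → posterior Normal(45/47, 56/47)
obs 6: x=-2 → posterior Normal(29/55, 56/55)
obs 7: x=0 → posterior Normal(29/63, 8/9)
obs 8: x=-1/2 → posterior Normal(25/71, 56/71)
obs 9: x=3/2 → posterior Normal(37/79, 56/79)
obs 10: x=-7/4 → posterior Normal(23/87, 56/87)
obs 11: x=9/2 → posterior Normal(59/95, 56/95)
obs 12: x=7/4 → posterior Normal(73/103, 56/103)

73/103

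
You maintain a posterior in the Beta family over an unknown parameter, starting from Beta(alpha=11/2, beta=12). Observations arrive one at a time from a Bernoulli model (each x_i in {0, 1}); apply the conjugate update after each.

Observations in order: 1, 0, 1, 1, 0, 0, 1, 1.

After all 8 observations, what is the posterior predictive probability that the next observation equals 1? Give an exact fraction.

obs 1: x=1 → posterior Beta(13/2, 12)
obs 2: x=0 → posterior Beta(13/2, 13)
obs 3: x=1 → posterior Beta(15/2, 13)
obs 4: x=1 → posterior Beta(17/2, 13)
obs 5: x=0 → posterior Beta(17/2, 14)
obs 6: x=0 → posterior Beta(17/2, 15)
obs 7: x=1 → posterior Beta(19/2, 15)
obs 8: x=1 → posterior Beta(21/2, 15)

7/17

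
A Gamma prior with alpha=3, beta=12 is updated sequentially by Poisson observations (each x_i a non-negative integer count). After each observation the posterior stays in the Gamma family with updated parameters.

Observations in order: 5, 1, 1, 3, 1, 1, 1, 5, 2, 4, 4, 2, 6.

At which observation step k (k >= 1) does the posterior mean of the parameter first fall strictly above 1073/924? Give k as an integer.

obs 1: x=5 → posterior Gamma(8, 13)
obs 2: x=1 → posterior Gamma(9, 14)
obs 3: x=1 → posterior Gamma(10, 15)
obs 4: x=3 → posterior Gamma(13, 16)
obs 5: x=1 → posterior Gamma(14, 17)
obs 6: x=1 → posterior Gamma(15, 18)
obs 7: x=1 → posterior Gamma(16, 19)
obs 8: x=5 → posterior Gamma(21, 20)
obs 9: x=2 → posterior Gamma(23, 21)
obs 10: x=4 → posterior Gamma(27, 22)
obs 11: x=4 → posterior Gamma(31, 23)
obs 12: x=2 → posterior Gamma(33, 24)
obs 13: x=6 → posterior Gamma(39, 25)

k = 10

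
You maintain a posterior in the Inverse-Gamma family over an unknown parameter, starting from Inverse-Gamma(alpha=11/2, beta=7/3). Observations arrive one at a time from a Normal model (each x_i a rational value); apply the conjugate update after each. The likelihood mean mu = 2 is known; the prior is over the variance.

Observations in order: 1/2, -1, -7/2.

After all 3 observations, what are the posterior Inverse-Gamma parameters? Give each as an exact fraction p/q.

alpha=7, beta=277/12

obs 1: x=1/2 → posterior Inverse-Gamma(6, 83/24)
obs 2: x=-1 → posterior Inverse-Gamma(13/2, 191/24)
obs 3: x=-7/2 → posterior Inverse-Gamma(7, 277/12)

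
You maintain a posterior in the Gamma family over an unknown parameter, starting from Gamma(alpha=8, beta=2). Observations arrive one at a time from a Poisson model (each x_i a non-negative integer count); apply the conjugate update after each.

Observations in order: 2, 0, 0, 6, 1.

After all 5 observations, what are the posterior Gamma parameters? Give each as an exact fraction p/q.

alpha=17, beta=7

obs 1: x=2 → posterior Gamma(10, 3)
obs 2: x=0 → posterior Gamma(10, 4)
obs 3: x=0 → posterior Gamma(10, 5)
obs 4: x=6 → posterior Gamma(16, 6)
obs 5: x=1 → posterior Gamma(17, 7)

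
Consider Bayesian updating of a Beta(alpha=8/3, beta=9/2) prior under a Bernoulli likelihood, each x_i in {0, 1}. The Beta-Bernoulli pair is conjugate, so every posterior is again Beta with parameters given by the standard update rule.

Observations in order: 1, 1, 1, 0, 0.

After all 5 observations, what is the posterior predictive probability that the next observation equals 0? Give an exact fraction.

obs 1: x=1 → posterior Beta(11/3, 9/2)
obs 2: x=1 → posterior Beta(14/3, 9/2)
obs 3: x=1 → posterior Beta(17/3, 9/2)
obs 4: x=0 → posterior Beta(17/3, 11/2)
obs 5: x=0 → posterior Beta(17/3, 13/2)

39/73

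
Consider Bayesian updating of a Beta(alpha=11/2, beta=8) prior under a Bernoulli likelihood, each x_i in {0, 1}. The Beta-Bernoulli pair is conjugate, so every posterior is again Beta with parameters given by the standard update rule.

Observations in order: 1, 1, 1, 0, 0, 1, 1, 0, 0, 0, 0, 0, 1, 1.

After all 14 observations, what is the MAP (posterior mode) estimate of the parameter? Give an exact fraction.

obs 1: x=1 → posterior Beta(13/2, 8)
obs 2: x=1 → posterior Beta(15/2, 8)
obs 3: x=1 → posterior Beta(17/2, 8)
obs 4: x=0 → posterior Beta(17/2, 9)
obs 5: x=0 → posterior Beta(17/2, 10)
obs 6: x=1 → posterior Beta(19/2, 10)
obs 7: x=1 → posterior Beta(21/2, 10)
obs 8: x=0 → posterior Beta(21/2, 11)
obs 9: x=0 → posterior Beta(21/2, 12)
obs 10: x=0 → posterior Beta(21/2, 13)
obs 11: x=0 → posterior Beta(21/2, 14)
obs 12: x=0 → posterior Beta(21/2, 15)
obs 13: x=1 → posterior Beta(23/2, 15)
obs 14: x=1 → posterior Beta(25/2, 15)

23/51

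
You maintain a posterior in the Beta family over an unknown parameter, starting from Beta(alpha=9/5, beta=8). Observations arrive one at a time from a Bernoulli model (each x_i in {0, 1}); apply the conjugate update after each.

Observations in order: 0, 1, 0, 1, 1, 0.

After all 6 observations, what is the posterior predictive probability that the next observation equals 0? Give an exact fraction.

obs 1: x=0 → posterior Beta(9/5, 9)
obs 2: x=1 → posterior Beta(14/5, 9)
obs 3: x=0 → posterior Beta(14/5, 10)
obs 4: x=1 → posterior Beta(19/5, 10)
obs 5: x=1 → posterior Beta(24/5, 10)
obs 6: x=0 → posterior Beta(24/5, 11)

55/79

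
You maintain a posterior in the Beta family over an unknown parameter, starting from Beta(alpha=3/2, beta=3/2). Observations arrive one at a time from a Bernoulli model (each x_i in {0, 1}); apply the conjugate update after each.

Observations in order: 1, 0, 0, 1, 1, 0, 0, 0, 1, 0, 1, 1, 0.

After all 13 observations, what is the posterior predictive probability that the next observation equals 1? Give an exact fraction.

obs 1: x=1 → posterior Beta(5/2, 3/2)
obs 2: x=0 → posterior Beta(5/2, 5/2)
obs 3: x=0 → posterior Beta(5/2, 7/2)
obs 4: x=1 → posterior Beta(7/2, 7/2)
obs 5: x=1 → posterior Beta(9/2, 7/2)
obs 6: x=0 → posterior Beta(9/2, 9/2)
obs 7: x=0 → posterior Beta(9/2, 11/2)
obs 8: x=0 → posterior Beta(9/2, 13/2)
obs 9: x=1 → posterior Beta(11/2, 13/2)
obs 10: x=0 → posterior Beta(11/2, 15/2)
obs 11: x=1 → posterior Beta(13/2, 15/2)
obs 12: x=1 → posterior Beta(15/2, 15/2)
obs 13: x=0 → posterior Beta(15/2, 17/2)

15/32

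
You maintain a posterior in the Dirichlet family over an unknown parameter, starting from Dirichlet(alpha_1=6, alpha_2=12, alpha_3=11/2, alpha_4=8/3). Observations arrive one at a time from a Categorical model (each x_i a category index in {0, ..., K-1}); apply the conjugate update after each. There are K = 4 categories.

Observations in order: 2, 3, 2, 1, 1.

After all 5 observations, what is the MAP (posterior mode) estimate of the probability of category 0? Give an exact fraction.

30/163

obs 1: x=2 → posterior Dirichlet(6, 12, 13/2, 8/3)
obs 2: x=3 → posterior Dirichlet(6, 12, 13/2, 11/3)
obs 3: x=2 → posterior Dirichlet(6, 12, 15/2, 11/3)
obs 4: x=1 → posterior Dirichlet(6, 13, 15/2, 11/3)
obs 5: x=1 → posterior Dirichlet(6, 14, 15/2, 11/3)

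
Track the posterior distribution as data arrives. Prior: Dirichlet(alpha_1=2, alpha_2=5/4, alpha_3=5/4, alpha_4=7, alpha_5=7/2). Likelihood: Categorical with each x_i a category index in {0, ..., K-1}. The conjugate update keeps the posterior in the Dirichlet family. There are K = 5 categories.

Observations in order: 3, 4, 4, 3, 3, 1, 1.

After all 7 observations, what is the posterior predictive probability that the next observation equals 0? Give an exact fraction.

obs 1: x=3 → posterior Dirichlet(2, 5/4, 5/4, 8, 7/2)
obs 2: x=4 → posterior Dirichlet(2, 5/4, 5/4, 8, 9/2)
obs 3: x=4 → posterior Dirichlet(2, 5/4, 5/4, 8, 11/2)
obs 4: x=3 → posterior Dirichlet(2, 5/4, 5/4, 9, 11/2)
obs 5: x=3 → posterior Dirichlet(2, 5/4, 5/4, 10, 11/2)
obs 6: x=1 → posterior Dirichlet(2, 9/4, 5/4, 10, 11/2)
obs 7: x=1 → posterior Dirichlet(2, 13/4, 5/4, 10, 11/2)

1/11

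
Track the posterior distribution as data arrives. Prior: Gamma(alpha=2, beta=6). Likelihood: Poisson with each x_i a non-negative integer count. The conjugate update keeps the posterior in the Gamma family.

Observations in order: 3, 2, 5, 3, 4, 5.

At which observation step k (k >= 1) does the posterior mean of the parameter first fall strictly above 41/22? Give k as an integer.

obs 1: x=3 → posterior Gamma(5, 7)
obs 2: x=2 → posterior Gamma(7, 8)
obs 3: x=5 → posterior Gamma(12, 9)
obs 4: x=3 → posterior Gamma(15, 10)
obs 5: x=4 → posterior Gamma(19, 11)
obs 6: x=5 → posterior Gamma(24, 12)

k = 6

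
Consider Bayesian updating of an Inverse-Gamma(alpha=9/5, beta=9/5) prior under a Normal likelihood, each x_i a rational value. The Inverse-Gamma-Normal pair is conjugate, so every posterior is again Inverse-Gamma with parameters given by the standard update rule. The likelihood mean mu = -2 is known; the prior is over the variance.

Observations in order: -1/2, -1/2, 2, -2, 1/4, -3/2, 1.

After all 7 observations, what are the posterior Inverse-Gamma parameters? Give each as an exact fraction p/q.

obs 1: x=-1/2 → posterior Inverse-Gamma(23/10, 117/40)
obs 2: x=-1/2 → posterior Inverse-Gamma(14/5, 81/20)
obs 3: x=2 → posterior Inverse-Gamma(33/10, 241/20)
obs 4: x=-2 → posterior Inverse-Gamma(19/5, 241/20)
obs 5: x=1/4 → posterior Inverse-Gamma(43/10, 2333/160)
obs 6: x=-3/2 → posterior Inverse-Gamma(24/5, 2353/160)
obs 7: x=1 → posterior Inverse-Gamma(53/10, 3073/160)

alpha=53/10, beta=3073/160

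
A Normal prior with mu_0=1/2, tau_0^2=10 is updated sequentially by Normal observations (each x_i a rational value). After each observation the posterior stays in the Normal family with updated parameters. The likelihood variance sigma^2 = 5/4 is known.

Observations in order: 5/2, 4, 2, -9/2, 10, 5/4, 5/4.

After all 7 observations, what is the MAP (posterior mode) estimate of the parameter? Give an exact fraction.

obs 1: x=5/2 → posterior Normal(41/18, 10/9)
obs 2: x=4 → posterior Normal(105/34, 10/17)
obs 3: x=2 → posterior Normal(137/50, 2/5)
obs 4: x=-9/2 → posterior Normal(65/66, 10/33)
obs 5: x=10 → posterior Normal(225/82, 10/41)
obs 6: x=5/4 → posterior Normal(5/2, 10/49)
obs 7: x=5/4 → posterior Normal(265/114, 10/57)

265/114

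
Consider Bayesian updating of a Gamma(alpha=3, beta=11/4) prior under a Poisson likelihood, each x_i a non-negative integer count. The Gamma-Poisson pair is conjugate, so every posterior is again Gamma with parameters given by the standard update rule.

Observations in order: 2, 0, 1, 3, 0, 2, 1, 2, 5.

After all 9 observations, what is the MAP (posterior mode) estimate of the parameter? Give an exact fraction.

obs 1: x=2 → posterior Gamma(5, 15/4)
obs 2: x=0 → posterior Gamma(5, 19/4)
obs 3: x=1 → posterior Gamma(6, 23/4)
obs 4: x=3 → posterior Gamma(9, 27/4)
obs 5: x=0 → posterior Gamma(9, 31/4)
obs 6: x=2 → posterior Gamma(11, 35/4)
obs 7: x=1 → posterior Gamma(12, 39/4)
obs 8: x=2 → posterior Gamma(14, 43/4)
obs 9: x=5 → posterior Gamma(19, 47/4)

72/47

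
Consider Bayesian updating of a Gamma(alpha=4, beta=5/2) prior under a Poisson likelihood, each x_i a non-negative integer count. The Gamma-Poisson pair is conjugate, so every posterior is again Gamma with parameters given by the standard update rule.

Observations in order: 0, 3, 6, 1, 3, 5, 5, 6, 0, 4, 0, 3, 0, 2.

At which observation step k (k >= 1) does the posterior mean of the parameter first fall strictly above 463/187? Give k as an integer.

obs 1: x=0 → posterior Gamma(4, 7/2)
obs 2: x=3 → posterior Gamma(7, 9/2)
obs 3: x=6 → posterior Gamma(13, 11/2)
obs 4: x=1 → posterior Gamma(14, 13/2)
obs 5: x=3 → posterior Gamma(17, 15/2)
obs 6: x=5 → posterior Gamma(22, 17/2)
obs 7: x=5 → posterior Gamma(27, 19/2)
obs 8: x=6 → posterior Gamma(33, 21/2)
obs 9: x=0 → posterior Gamma(33, 23/2)
obs 10: x=4 → posterior Gamma(37, 25/2)
obs 11: x=0 → posterior Gamma(37, 27/2)
obs 12: x=3 → posterior Gamma(40, 29/2)
obs 13: x=0 → posterior Gamma(40, 31/2)
obs 14: x=2 → posterior Gamma(42, 33/2)

k = 6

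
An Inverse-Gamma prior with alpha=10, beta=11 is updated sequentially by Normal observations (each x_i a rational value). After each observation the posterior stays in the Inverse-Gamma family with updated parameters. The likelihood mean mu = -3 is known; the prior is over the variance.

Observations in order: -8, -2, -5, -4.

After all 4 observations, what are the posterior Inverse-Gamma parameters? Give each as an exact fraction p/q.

alpha=12, beta=53/2

obs 1: x=-8 → posterior Inverse-Gamma(21/2, 47/2)
obs 2: x=-2 → posterior Inverse-Gamma(11, 24)
obs 3: x=-5 → posterior Inverse-Gamma(23/2, 26)
obs 4: x=-4 → posterior Inverse-Gamma(12, 53/2)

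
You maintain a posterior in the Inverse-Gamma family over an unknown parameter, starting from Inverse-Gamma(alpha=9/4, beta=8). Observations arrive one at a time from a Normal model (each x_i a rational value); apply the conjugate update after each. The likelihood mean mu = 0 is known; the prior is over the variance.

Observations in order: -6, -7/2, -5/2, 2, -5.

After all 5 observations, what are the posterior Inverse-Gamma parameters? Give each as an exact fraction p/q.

alpha=19/4, beta=199/4

obs 1: x=-6 → posterior Inverse-Gamma(11/4, 26)
obs 2: x=-7/2 → posterior Inverse-Gamma(13/4, 257/8)
obs 3: x=-5/2 → posterior Inverse-Gamma(15/4, 141/4)
obs 4: x=2 → posterior Inverse-Gamma(17/4, 149/4)
obs 5: x=-5 → posterior Inverse-Gamma(19/4, 199/4)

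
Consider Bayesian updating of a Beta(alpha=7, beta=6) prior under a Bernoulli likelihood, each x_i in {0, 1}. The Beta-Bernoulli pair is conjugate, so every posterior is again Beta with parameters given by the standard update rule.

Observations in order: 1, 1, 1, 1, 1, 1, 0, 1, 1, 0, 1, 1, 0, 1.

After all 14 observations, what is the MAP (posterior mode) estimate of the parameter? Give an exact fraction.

17/25

obs 1: x=1 → posterior Beta(8, 6)
obs 2: x=1 → posterior Beta(9, 6)
obs 3: x=1 → posterior Beta(10, 6)
obs 4: x=1 → posterior Beta(11, 6)
obs 5: x=1 → posterior Beta(12, 6)
obs 6: x=1 → posterior Beta(13, 6)
obs 7: x=0 → posterior Beta(13, 7)
obs 8: x=1 → posterior Beta(14, 7)
obs 9: x=1 → posterior Beta(15, 7)
obs 10: x=0 → posterior Beta(15, 8)
obs 11: x=1 → posterior Beta(16, 8)
obs 12: x=1 → posterior Beta(17, 8)
obs 13: x=0 → posterior Beta(17, 9)
obs 14: x=1 → posterior Beta(18, 9)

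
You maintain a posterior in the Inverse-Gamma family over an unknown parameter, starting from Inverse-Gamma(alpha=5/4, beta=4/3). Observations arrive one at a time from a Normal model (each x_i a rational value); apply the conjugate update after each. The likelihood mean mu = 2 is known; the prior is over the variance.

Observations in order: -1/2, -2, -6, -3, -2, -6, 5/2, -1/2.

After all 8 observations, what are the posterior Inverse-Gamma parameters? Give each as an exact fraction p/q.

alpha=21/4, beta=2405/24

obs 1: x=-1/2 → posterior Inverse-Gamma(7/4, 107/24)
obs 2: x=-2 → posterior Inverse-Gamma(9/4, 299/24)
obs 3: x=-6 → posterior Inverse-Gamma(11/4, 1067/24)
obs 4: x=-3 → posterior Inverse-Gamma(13/4, 1367/24)
obs 5: x=-2 → posterior Inverse-Gamma(15/4, 1559/24)
obs 6: x=-6 → posterior Inverse-Gamma(17/4, 2327/24)
obs 7: x=5/2 → posterior Inverse-Gamma(19/4, 1165/12)
obs 8: x=-1/2 → posterior Inverse-Gamma(21/4, 2405/24)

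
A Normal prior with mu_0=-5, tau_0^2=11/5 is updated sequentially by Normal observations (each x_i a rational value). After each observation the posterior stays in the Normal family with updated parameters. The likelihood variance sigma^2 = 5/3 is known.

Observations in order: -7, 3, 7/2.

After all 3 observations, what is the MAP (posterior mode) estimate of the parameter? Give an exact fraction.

-283/248

obs 1: x=-7 → posterior Normal(-178/29, 55/58)
obs 2: x=3 → posterior Normal(-257/91, 55/91)
obs 3: x=7/2 → posterior Normal(-283/248, 55/124)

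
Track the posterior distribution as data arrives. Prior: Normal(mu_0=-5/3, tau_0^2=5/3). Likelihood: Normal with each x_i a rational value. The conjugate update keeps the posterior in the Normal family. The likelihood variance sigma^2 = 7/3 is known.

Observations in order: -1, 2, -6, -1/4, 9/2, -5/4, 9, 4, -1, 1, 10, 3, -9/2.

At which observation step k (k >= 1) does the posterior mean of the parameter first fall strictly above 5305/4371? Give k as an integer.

k = 11

obs 1: x=-1 → posterior Normal(-25/18, 35/36)
obs 2: x=2 → posterior Normal(-20/51, 35/51)
obs 3: x=-6 → posterior Normal(-5/3, 35/66)
obs 4: x=-1/4 → posterior Normal(-455/324, 35/81)
obs 5: x=9/2 → posterior Normal(-185/384, 35/96)
obs 6: x=-5/4 → posterior Normal(-65/111, 35/111)
obs 7: x=9 → posterior Normal(5/9, 5/18)
obs 8: x=4 → posterior Normal(130/141, 35/141)
obs 9: x=-1 → posterior Normal(115/156, 35/156)
obs 10: x=1 → posterior Normal(130/171, 35/171)
obs 11: x=10 → posterior Normal(140/93, 35/186)
obs 12: x=3 → posterior Normal(325/201, 35/201)
obs 13: x=-9/2 → posterior Normal(515/432, 35/216)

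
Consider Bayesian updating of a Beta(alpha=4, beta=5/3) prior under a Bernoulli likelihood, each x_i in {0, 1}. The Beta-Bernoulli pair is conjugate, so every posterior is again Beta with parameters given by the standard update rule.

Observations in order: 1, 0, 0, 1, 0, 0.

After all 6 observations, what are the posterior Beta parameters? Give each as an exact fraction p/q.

obs 1: x=1 → posterior Beta(5, 5/3)
obs 2: x=0 → posterior Beta(5, 8/3)
obs 3: x=0 → posterior Beta(5, 11/3)
obs 4: x=1 → posterior Beta(6, 11/3)
obs 5: x=0 → posterior Beta(6, 14/3)
obs 6: x=0 → posterior Beta(6, 17/3)

alpha=6, beta=17/3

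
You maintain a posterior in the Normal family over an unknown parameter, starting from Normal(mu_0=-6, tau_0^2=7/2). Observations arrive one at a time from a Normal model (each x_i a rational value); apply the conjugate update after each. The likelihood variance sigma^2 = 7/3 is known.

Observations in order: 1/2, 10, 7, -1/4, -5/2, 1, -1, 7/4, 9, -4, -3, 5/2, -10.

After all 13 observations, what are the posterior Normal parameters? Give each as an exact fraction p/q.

mu_0=21/41, tau_0^2=7/41

obs 1: x=1/2 → posterior Normal(-21/10, 7/5)
obs 2: x=10 → posterior Normal(39/16, 7/8)
obs 3: x=7 → posterior Normal(81/22, 7/11)
obs 4: x=-1/4 → posterior Normal(159/56, 1/2)
obs 5: x=-5/2 → posterior Normal(129/68, 7/17)
obs 6: x=1 → posterior Normal(141/80, 7/20)
obs 7: x=-1 → posterior Normal(129/92, 7/23)
obs 8: x=7/4 → posterior Normal(75/52, 7/26)
obs 9: x=9 → posterior Normal(129/58, 7/29)
obs 10: x=-4 → posterior Normal(105/64, 7/32)
obs 11: x=-3 → posterior Normal(87/70, 1/5)
obs 12: x=5/2 → posterior Normal(51/38, 7/38)
obs 13: x=-10 → posterior Normal(21/41, 7/41)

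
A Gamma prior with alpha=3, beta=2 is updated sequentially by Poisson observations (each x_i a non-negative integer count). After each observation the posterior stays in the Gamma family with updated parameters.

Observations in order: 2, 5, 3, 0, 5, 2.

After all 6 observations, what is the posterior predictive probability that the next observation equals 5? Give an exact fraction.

obs 1: x=2 → posterior Gamma(5, 3)
obs 2: x=5 → posterior Gamma(10, 4)
obs 3: x=3 → posterior Gamma(13, 5)
obs 4: x=0 → posterior Gamma(13, 6)
obs 5: x=5 → posterior Gamma(18, 7)
obs 6: x=2 → posterior Gamma(20, 8)

16334591877269807955968/239299329230617529590083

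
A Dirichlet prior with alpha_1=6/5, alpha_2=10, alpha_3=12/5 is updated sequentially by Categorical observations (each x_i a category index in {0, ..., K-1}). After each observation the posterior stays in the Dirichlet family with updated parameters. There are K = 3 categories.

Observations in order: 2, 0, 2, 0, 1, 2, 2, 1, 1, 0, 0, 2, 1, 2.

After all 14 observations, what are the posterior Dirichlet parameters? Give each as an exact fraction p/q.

obs 1: x=2 → posterior Dirichlet(6/5, 10, 17/5)
obs 2: x=0 → posterior Dirichlet(11/5, 10, 17/5)
obs 3: x=2 → posterior Dirichlet(11/5, 10, 22/5)
obs 4: x=0 → posterior Dirichlet(16/5, 10, 22/5)
obs 5: x=1 → posterior Dirichlet(16/5, 11, 22/5)
obs 6: x=2 → posterior Dirichlet(16/5, 11, 27/5)
obs 7: x=2 → posterior Dirichlet(16/5, 11, 32/5)
obs 8: x=1 → posterior Dirichlet(16/5, 12, 32/5)
obs 9: x=1 → posterior Dirichlet(16/5, 13, 32/5)
obs 10: x=0 → posterior Dirichlet(21/5, 13, 32/5)
obs 11: x=0 → posterior Dirichlet(26/5, 13, 32/5)
obs 12: x=2 → posterior Dirichlet(26/5, 13, 37/5)
obs 13: x=1 → posterior Dirichlet(26/5, 14, 37/5)
obs 14: x=2 → posterior Dirichlet(26/5, 14, 42/5)

alpha_1=26/5, alpha_2=14, alpha_3=42/5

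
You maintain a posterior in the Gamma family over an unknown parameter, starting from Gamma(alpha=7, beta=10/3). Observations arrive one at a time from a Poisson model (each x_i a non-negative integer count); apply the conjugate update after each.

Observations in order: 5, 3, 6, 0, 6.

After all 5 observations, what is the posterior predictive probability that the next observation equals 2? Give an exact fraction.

13489209749195651966147124767303466796875/66291046226506749725145456506729211625472

obs 1: x=5 → posterior Gamma(12, 13/3)
obs 2: x=3 → posterior Gamma(15, 16/3)
obs 3: x=6 → posterior Gamma(21, 19/3)
obs 4: x=0 → posterior Gamma(21, 22/3)
obs 5: x=6 → posterior Gamma(27, 25/3)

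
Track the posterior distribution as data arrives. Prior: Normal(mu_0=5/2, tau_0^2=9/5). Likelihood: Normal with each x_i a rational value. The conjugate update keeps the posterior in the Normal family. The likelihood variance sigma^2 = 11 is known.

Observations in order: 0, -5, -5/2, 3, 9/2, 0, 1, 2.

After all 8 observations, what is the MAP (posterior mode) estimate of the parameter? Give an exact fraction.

329/254

obs 1: x=0 → posterior Normal(275/128, 99/64)
obs 2: x=-5 → posterior Normal(185/146, 99/73)
obs 3: x=-5/2 → posterior Normal(35/41, 99/82)
obs 4: x=3 → posterior Normal(97/91, 99/91)
obs 5: x=9/2 → posterior Normal(11/8, 99/100)
obs 6: x=0 → posterior Normal(275/218, 99/109)
obs 7: x=1 → posterior Normal(293/236, 99/118)
obs 8: x=2 → posterior Normal(329/254, 99/127)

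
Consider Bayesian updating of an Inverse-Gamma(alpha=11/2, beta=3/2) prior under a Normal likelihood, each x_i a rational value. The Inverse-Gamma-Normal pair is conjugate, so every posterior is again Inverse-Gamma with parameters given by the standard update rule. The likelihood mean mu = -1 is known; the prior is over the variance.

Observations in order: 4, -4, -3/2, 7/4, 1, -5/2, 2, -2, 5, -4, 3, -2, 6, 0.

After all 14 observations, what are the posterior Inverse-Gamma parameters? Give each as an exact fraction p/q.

alpha=25/2, beta=2769/32

obs 1: x=4 → posterior Inverse-Gamma(6, 14)
obs 2: x=-4 → posterior Inverse-Gamma(13/2, 37/2)
obs 3: x=-3/2 → posterior Inverse-Gamma(7, 149/8)
obs 4: x=7/4 → posterior Inverse-Gamma(15/2, 717/32)
obs 5: x=1 → posterior Inverse-Gamma(8, 781/32)
obs 6: x=-5/2 → posterior Inverse-Gamma(17/2, 817/32)
obs 7: x=2 → posterior Inverse-Gamma(9, 961/32)
obs 8: x=-2 → posterior Inverse-Gamma(19/2, 977/32)
obs 9: x=5 → posterior Inverse-Gamma(10, 1553/32)
obs 10: x=-4 → posterior Inverse-Gamma(21/2, 1697/32)
obs 11: x=3 → posterior Inverse-Gamma(11, 1953/32)
obs 12: x=-2 → posterior Inverse-Gamma(23/2, 1969/32)
obs 13: x=6 → posterior Inverse-Gamma(12, 2753/32)
obs 14: x=0 → posterior Inverse-Gamma(25/2, 2769/32)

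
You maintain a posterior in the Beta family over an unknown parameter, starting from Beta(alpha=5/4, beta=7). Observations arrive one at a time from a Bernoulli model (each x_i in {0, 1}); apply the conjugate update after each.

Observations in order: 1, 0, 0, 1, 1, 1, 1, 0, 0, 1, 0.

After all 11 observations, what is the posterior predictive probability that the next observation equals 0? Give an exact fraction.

48/77

obs 1: x=1 → posterior Beta(9/4, 7)
obs 2: x=0 → posterior Beta(9/4, 8)
obs 3: x=0 → posterior Beta(9/4, 9)
obs 4: x=1 → posterior Beta(13/4, 9)
obs 5: x=1 → posterior Beta(17/4, 9)
obs 6: x=1 → posterior Beta(21/4, 9)
obs 7: x=1 → posterior Beta(25/4, 9)
obs 8: x=0 → posterior Beta(25/4, 10)
obs 9: x=0 → posterior Beta(25/4, 11)
obs 10: x=1 → posterior Beta(29/4, 11)
obs 11: x=0 → posterior Beta(29/4, 12)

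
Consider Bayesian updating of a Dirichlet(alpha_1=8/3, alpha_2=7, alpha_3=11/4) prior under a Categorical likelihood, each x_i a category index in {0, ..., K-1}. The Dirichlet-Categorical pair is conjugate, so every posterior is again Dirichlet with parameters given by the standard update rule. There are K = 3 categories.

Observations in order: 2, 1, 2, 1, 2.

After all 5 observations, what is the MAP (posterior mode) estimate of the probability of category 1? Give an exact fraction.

96/173

obs 1: x=2 → posterior Dirichlet(8/3, 7, 15/4)
obs 2: x=1 → posterior Dirichlet(8/3, 8, 15/4)
obs 3: x=2 → posterior Dirichlet(8/3, 8, 19/4)
obs 4: x=1 → posterior Dirichlet(8/3, 9, 19/4)
obs 5: x=2 → posterior Dirichlet(8/3, 9, 23/4)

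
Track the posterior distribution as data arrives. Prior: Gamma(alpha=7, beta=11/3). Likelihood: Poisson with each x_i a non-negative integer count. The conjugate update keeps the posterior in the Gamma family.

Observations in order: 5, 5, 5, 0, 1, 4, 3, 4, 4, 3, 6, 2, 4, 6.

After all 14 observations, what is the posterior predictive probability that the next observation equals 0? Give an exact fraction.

539853978693784378191243360417166135292197237611583452794404256108347846242742411060031876199500051117/13902522075819006743802851975268196532464297032825761150266011750932516073199502534736148005509604048896

obs 1: x=5 → posterior Gamma(12, 14/3)
obs 2: x=5 → posterior Gamma(17, 17/3)
obs 3: x=5 → posterior Gamma(22, 20/3)
obs 4: x=0 → posterior Gamma(22, 23/3)
obs 5: x=1 → posterior Gamma(23, 26/3)
obs 6: x=4 → posterior Gamma(27, 29/3)
obs 7: x=3 → posterior Gamma(30, 32/3)
obs 8: x=4 → posterior Gamma(34, 35/3)
obs 9: x=4 → posterior Gamma(38, 38/3)
obs 10: x=3 → posterior Gamma(41, 41/3)
obs 11: x=6 → posterior Gamma(47, 44/3)
obs 12: x=2 → posterior Gamma(49, 47/3)
obs 13: x=4 → posterior Gamma(53, 50/3)
obs 14: x=6 → posterior Gamma(59, 53/3)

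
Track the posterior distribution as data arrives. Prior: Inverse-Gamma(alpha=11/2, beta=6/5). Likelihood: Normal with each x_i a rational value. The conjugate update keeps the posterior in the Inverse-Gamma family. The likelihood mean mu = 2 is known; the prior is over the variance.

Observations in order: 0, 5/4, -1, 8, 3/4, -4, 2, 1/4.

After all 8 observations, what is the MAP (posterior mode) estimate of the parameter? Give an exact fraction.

obs 1: x=0 → posterior Inverse-Gamma(6, 16/5)
obs 2: x=5/4 → posterior Inverse-Gamma(13/2, 557/160)
obs 3: x=-1 → posterior Inverse-Gamma(7, 1277/160)
obs 4: x=8 → posterior Inverse-Gamma(15/2, 4157/160)
obs 5: x=3/4 → posterior Inverse-Gamma(8, 2141/80)
obs 6: x=-4 → posterior Inverse-Gamma(17/2, 3581/80)
obs 7: x=2 → posterior Inverse-Gamma(9, 3581/80)
obs 8: x=1/4 → posterior Inverse-Gamma(19/2, 7407/160)

2469/560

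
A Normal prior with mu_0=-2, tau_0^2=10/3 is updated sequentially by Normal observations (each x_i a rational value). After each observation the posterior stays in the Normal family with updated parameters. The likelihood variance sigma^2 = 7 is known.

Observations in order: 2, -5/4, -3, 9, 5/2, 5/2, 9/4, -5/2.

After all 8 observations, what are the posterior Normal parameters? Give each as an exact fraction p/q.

obs 1: x=2 → posterior Normal(-22/31, 70/31)
obs 2: x=-5/4 → posterior Normal(-69/82, 70/41)
obs 3: x=-3 → posterior Normal(-43/34, 70/51)
obs 4: x=9 → posterior Normal(51/122, 70/61)
obs 5: x=5/2 → posterior Normal(101/142, 70/71)
obs 6: x=5/2 → posterior Normal(151/162, 70/81)
obs 7: x=9/4 → posterior Normal(14/13, 10/13)
obs 8: x=-5/2 → posterior Normal(73/101, 70/101)

mu_0=73/101, tau_0^2=70/101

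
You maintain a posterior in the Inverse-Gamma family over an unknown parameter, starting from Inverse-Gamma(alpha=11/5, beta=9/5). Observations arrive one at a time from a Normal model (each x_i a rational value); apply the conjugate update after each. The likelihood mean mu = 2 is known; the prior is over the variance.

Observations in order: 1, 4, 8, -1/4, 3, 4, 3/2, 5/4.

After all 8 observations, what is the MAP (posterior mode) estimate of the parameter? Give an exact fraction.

obs 1: x=1 → posterior Inverse-Gamma(27/10, 23/10)
obs 2: x=4 → posterior Inverse-Gamma(16/5, 43/10)
obs 3: x=8 → posterior Inverse-Gamma(37/10, 223/10)
obs 4: x=-1/4 → posterior Inverse-Gamma(21/5, 3973/160)
obs 5: x=3 → posterior Inverse-Gamma(47/10, 4053/160)
obs 6: x=4 → posterior Inverse-Gamma(26/5, 4373/160)
obs 7: x=3/2 → posterior Inverse-Gamma(57/10, 4393/160)
obs 8: x=5/4 → posterior Inverse-Gamma(31/5, 2219/80)

2219/576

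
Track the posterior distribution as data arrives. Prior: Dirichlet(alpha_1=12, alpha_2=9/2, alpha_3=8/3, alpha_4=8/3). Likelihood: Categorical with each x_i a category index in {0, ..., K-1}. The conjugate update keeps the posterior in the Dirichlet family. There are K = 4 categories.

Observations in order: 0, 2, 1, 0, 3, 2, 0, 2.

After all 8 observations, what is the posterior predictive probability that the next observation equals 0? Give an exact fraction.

90/179

obs 1: x=0 → posterior Dirichlet(13, 9/2, 8/3, 8/3)
obs 2: x=2 → posterior Dirichlet(13, 9/2, 11/3, 8/3)
obs 3: x=1 → posterior Dirichlet(13, 11/2, 11/3, 8/3)
obs 4: x=0 → posterior Dirichlet(14, 11/2, 11/3, 8/3)
obs 5: x=3 → posterior Dirichlet(14, 11/2, 11/3, 11/3)
obs 6: x=2 → posterior Dirichlet(14, 11/2, 14/3, 11/3)
obs 7: x=0 → posterior Dirichlet(15, 11/2, 14/3, 11/3)
obs 8: x=2 → posterior Dirichlet(15, 11/2, 17/3, 11/3)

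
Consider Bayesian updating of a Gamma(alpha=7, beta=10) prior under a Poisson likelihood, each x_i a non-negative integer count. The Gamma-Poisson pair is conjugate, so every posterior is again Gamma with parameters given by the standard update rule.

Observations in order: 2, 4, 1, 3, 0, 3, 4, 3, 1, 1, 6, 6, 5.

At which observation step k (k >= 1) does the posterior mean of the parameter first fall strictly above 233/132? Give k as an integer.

k = 12

obs 1: x=2 → posterior Gamma(9, 11)
obs 2: x=4 → posterior Gamma(13, 12)
obs 3: x=1 → posterior Gamma(14, 13)
obs 4: x=3 → posterior Gamma(17, 14)
obs 5: x=0 → posterior Gamma(17, 15)
obs 6: x=3 → posterior Gamma(20, 16)
obs 7: x=4 → posterior Gamma(24, 17)
obs 8: x=3 → posterior Gamma(27, 18)
obs 9: x=1 → posterior Gamma(28, 19)
obs 10: x=1 → posterior Gamma(29, 20)
obs 11: x=6 → posterior Gamma(35, 21)
obs 12: x=6 → posterior Gamma(41, 22)
obs 13: x=5 → posterior Gamma(46, 23)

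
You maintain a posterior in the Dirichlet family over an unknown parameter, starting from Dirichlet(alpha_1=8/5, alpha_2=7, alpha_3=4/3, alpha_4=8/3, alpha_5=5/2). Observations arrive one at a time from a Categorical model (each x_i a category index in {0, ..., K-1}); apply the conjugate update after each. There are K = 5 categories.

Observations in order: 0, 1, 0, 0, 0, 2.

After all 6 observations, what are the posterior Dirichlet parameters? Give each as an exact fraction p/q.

alpha_1=28/5, alpha_2=8, alpha_3=7/3, alpha_4=8/3, alpha_5=5/2

obs 1: x=0 → posterior Dirichlet(13/5, 7, 4/3, 8/3, 5/2)
obs 2: x=1 → posterior Dirichlet(13/5, 8, 4/3, 8/3, 5/2)
obs 3: x=0 → posterior Dirichlet(18/5, 8, 4/3, 8/3, 5/2)
obs 4: x=0 → posterior Dirichlet(23/5, 8, 4/3, 8/3, 5/2)
obs 5: x=0 → posterior Dirichlet(28/5, 8, 4/3, 8/3, 5/2)
obs 6: x=2 → posterior Dirichlet(28/5, 8, 7/3, 8/3, 5/2)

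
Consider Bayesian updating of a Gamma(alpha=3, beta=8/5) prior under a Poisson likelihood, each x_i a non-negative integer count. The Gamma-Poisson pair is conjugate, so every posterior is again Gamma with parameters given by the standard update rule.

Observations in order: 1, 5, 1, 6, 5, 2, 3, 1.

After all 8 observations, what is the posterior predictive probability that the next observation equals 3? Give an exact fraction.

obs 1: x=1 → posterior Gamma(4, 13/5)
obs 2: x=5 → posterior Gamma(9, 18/5)
obs 3: x=1 → posterior Gamma(10, 23/5)
obs 4: x=6 → posterior Gamma(16, 28/5)
obs 5: x=5 → posterior Gamma(21, 33/5)
obs 6: x=2 → posterior Gamma(23, 38/5)
obs 7: x=3 → posterior Gamma(26, 43/5)
obs 8: x=1 → posterior Gamma(27, 48/5)

1130295413073805839202999500257416132810229415936000/5349042986438842598594824161669986924013455633256649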